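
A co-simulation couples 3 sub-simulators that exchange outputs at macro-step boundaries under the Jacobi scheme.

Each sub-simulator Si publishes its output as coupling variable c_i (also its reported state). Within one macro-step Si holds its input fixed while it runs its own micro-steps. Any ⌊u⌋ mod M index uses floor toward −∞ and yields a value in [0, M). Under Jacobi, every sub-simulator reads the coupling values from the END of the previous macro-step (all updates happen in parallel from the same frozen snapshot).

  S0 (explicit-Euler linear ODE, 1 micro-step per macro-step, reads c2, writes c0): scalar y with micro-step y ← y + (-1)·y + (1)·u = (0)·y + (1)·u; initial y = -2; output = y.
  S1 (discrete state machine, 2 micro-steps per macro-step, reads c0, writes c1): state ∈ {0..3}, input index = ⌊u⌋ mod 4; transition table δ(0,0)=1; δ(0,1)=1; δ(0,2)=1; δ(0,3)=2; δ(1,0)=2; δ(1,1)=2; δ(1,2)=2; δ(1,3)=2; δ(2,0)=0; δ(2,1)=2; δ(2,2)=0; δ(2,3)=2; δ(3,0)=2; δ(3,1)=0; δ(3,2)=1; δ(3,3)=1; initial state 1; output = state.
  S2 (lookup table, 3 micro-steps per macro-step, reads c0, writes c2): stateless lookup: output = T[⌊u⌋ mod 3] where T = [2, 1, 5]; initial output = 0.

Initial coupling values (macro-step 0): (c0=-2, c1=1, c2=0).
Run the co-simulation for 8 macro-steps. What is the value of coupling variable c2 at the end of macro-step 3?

macro 1: S0 reads c2=0 → after 1×micro: 0; S1 reads c0=-2 → after 2×micro: 0; S2 reads c0=-2 → after 3×micro: 1 ⇒ (c0=0, c1=0, c2=1)
macro 2: S0 reads c2=1 → after 1×micro: 1; S1 reads c0=0 → after 2×micro: 2; S2 reads c0=0 → after 3×micro: 2 ⇒ (c0=1, c1=2, c2=2)
macro 3: S0 reads c2=2 → after 1×micro: 2; S1 reads c0=1 → after 2×micro: 2; S2 reads c0=1 → after 3×micro: 1 ⇒ (c0=2, c1=2, c2=1)
macro 4: S0 reads c2=1 → after 1×micro: 1; S1 reads c0=2 → after 2×micro: 1; S2 reads c0=2 → after 3×micro: 5 ⇒ (c0=1, c1=1, c2=5)
macro 5: S0 reads c2=5 → after 1×micro: 5; S1 reads c0=1 → after 2×micro: 2; S2 reads c0=1 → after 3×micro: 1 ⇒ (c0=5, c1=2, c2=1)
macro 6: S0 reads c2=1 → after 1×micro: 1; S1 reads c0=5 → after 2×micro: 2; S2 reads c0=5 → after 3×micro: 5 ⇒ (c0=1, c1=2, c2=5)
macro 7: S0 reads c2=5 → after 1×micro: 5; S1 reads c0=1 → after 2×micro: 2; S2 reads c0=1 → after 3×micro: 1 ⇒ (c0=5, c1=2, c2=1)
macro 8: S0 reads c2=1 → after 1×micro: 1; S1 reads c0=5 → after 2×micro: 2; S2 reads c0=5 → after 3×micro: 5 ⇒ (c0=1, c1=2, c2=5)

c2 at macro-step 3 = 1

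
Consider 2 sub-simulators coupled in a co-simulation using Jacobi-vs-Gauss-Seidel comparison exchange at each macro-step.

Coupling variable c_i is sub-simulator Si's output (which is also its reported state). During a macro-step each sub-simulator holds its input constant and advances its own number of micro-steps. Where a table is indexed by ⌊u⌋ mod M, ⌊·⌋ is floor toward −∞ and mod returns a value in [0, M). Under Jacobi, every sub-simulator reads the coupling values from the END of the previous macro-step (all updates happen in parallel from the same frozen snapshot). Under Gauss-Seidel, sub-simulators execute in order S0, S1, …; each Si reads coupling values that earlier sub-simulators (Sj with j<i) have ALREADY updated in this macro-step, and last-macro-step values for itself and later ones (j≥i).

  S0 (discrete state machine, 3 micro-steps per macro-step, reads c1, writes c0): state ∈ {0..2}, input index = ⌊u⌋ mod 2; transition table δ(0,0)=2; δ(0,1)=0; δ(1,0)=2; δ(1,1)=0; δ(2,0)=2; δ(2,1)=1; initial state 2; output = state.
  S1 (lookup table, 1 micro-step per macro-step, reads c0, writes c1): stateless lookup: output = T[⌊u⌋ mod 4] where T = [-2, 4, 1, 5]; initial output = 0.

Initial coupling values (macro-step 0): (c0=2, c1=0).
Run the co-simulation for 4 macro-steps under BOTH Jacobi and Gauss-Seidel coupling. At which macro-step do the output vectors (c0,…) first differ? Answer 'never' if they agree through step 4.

first divergence at macro-step: 2

[Jacobi] macro 1: S0 reads c1=0 → after 3×micro: 2; S1 reads c0=2 → after 1×micro: 1 ⇒ (c0=2, c1=1)
[Jacobi] macro 2: S0 reads c1=1 → after 3×micro: 0; S1 reads c0=2 → after 1×micro: 1 ⇒ (c0=0, c1=1)
[Jacobi] macro 3: S0 reads c1=1 → after 3×micro: 0; S1 reads c0=0 → after 1×micro: -2 ⇒ (c0=0, c1=-2)
[Jacobi] macro 4: S0 reads c1=-2 → after 3×micro: 2; S1 reads c0=0 → after 1×micro: -2 ⇒ (c0=2, c1=-2)
[Gauss-Seidel] macro 1: S0 reads c1=0 → after 3×micro: 2; S1 reads c0=2 → after 1×micro: 1 ⇒ (c0=2, c1=1)
[Gauss-Seidel] macro 2: S0 reads c1=1 → after 3×micro: 0; S1 reads c0=0 → after 1×micro: -2 ⇒ (c0=0, c1=-2)
[Gauss-Seidel] macro 3: S0 reads c1=-2 → after 3×micro: 2; S1 reads c0=2 → after 1×micro: 1 ⇒ (c0=2, c1=1)
[Gauss-Seidel] macro 4: S0 reads c1=1 → after 3×micro: 0; S1 reads c0=0 → after 1×micro: -2 ⇒ (c0=0, c1=-2)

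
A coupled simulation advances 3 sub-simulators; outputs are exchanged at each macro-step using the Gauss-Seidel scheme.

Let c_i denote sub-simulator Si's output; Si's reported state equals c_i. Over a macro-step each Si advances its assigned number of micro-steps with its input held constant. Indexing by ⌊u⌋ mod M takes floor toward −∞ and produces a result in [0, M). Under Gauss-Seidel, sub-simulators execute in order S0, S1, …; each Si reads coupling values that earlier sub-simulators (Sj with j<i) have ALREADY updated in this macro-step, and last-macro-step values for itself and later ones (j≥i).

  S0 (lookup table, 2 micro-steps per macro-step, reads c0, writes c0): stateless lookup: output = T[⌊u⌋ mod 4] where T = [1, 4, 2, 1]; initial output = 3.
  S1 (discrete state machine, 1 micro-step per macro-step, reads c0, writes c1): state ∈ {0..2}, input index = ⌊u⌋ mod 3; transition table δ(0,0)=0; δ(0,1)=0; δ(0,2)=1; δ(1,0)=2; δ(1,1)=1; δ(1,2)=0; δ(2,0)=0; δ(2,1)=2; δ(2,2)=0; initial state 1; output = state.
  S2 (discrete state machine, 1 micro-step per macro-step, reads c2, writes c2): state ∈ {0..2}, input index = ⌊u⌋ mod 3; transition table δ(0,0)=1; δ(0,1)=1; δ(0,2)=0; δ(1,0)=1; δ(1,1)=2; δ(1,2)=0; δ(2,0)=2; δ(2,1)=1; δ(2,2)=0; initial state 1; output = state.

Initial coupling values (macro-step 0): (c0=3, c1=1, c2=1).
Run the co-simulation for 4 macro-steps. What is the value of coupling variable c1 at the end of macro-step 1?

macro 1: S0 reads c0=3 → after 2×micro: 1; S1 reads c0=1 → after 1×micro: 1; S2 reads c2=1 → after 1×micro: 2 ⇒ (c0=1, c1=1, c2=2)
macro 2: S0 reads c0=1 → after 2×micro: 4; S1 reads c0=4 → after 1×micro: 1; S2 reads c2=2 → after 1×micro: 0 ⇒ (c0=4, c1=1, c2=0)
macro 3: S0 reads c0=4 → after 2×micro: 1; S1 reads c0=1 → after 1×micro: 1; S2 reads c2=0 → after 1×micro: 1 ⇒ (c0=1, c1=1, c2=1)
macro 4: S0 reads c0=1 → after 2×micro: 4; S1 reads c0=4 → after 1×micro: 1; S2 reads c2=1 → after 1×micro: 2 ⇒ (c0=4, c1=1, c2=2)

c1 at macro-step 1 = 1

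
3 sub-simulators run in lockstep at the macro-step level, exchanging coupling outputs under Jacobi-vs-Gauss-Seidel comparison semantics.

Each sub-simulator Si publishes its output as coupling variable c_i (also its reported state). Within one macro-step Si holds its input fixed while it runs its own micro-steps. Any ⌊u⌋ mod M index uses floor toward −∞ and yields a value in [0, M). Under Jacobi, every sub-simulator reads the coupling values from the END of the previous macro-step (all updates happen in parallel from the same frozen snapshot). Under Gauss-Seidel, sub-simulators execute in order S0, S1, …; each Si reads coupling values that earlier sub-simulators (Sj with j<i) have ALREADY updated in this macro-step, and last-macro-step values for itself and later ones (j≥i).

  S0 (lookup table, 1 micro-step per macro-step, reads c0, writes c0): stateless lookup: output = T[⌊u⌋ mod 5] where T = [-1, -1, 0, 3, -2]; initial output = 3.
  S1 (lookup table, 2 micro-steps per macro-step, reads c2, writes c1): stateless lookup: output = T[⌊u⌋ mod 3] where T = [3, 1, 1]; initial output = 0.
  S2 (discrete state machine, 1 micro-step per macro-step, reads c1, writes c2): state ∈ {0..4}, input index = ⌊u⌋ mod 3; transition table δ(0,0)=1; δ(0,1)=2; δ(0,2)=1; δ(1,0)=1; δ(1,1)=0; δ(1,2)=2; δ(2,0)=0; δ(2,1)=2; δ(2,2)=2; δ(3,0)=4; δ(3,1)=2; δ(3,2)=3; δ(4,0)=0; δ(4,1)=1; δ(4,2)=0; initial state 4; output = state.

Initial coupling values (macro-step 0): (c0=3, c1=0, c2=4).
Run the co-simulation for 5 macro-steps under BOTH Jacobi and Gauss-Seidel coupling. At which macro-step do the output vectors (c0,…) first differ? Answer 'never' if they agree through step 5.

[Jacobi] macro 1: S0 reads c0=3 → after 1×micro: 3; S1 reads c2=4 → after 2×micro: 1; S2 reads c1=0 → after 1×micro: 0 ⇒ (c0=3, c1=1, c2=0)
[Jacobi] macro 2: S0 reads c0=3 → after 1×micro: 3; S1 reads c2=0 → after 2×micro: 3; S2 reads c1=1 → after 1×micro: 2 ⇒ (c0=3, c1=3, c2=2)
[Jacobi] macro 3: S0 reads c0=3 → after 1×micro: 3; S1 reads c2=2 → after 2×micro: 1; S2 reads c1=3 → after 1×micro: 0 ⇒ (c0=3, c1=1, c2=0)
[Jacobi] macro 4: S0 reads c0=3 → after 1×micro: 3; S1 reads c2=0 → after 2×micro: 3; S2 reads c1=1 → after 1×micro: 2 ⇒ (c0=3, c1=3, c2=2)
[Jacobi] macro 5: S0 reads c0=3 → after 1×micro: 3; S1 reads c2=2 → after 2×micro: 1; S2 reads c1=3 → after 1×micro: 0 ⇒ (c0=3, c1=1, c2=0)
[Gauss-Seidel] macro 1: S0 reads c0=3 → after 1×micro: 3; S1 reads c2=4 → after 2×micro: 1; S2 reads c1=1 → after 1×micro: 1 ⇒ (c0=3, c1=1, c2=1)
[Gauss-Seidel] macro 2: S0 reads c0=3 → after 1×micro: 3; S1 reads c2=1 → after 2×micro: 1; S2 reads c1=1 → after 1×micro: 0 ⇒ (c0=3, c1=1, c2=0)
[Gauss-Seidel] macro 3: S0 reads c0=3 → after 1×micro: 3; S1 reads c2=0 → after 2×micro: 3; S2 reads c1=3 → after 1×micro: 1 ⇒ (c0=3, c1=3, c2=1)
[Gauss-Seidel] macro 4: S0 reads c0=3 → after 1×micro: 3; S1 reads c2=1 → after 2×micro: 1; S2 reads c1=1 → after 1×micro: 0 ⇒ (c0=3, c1=1, c2=0)
[Gauss-Seidel] macro 5: S0 reads c0=3 → after 1×micro: 3; S1 reads c2=0 → after 2×micro: 3; S2 reads c1=3 → after 1×micro: 1 ⇒ (c0=3, c1=3, c2=1)

first divergence at macro-step: 1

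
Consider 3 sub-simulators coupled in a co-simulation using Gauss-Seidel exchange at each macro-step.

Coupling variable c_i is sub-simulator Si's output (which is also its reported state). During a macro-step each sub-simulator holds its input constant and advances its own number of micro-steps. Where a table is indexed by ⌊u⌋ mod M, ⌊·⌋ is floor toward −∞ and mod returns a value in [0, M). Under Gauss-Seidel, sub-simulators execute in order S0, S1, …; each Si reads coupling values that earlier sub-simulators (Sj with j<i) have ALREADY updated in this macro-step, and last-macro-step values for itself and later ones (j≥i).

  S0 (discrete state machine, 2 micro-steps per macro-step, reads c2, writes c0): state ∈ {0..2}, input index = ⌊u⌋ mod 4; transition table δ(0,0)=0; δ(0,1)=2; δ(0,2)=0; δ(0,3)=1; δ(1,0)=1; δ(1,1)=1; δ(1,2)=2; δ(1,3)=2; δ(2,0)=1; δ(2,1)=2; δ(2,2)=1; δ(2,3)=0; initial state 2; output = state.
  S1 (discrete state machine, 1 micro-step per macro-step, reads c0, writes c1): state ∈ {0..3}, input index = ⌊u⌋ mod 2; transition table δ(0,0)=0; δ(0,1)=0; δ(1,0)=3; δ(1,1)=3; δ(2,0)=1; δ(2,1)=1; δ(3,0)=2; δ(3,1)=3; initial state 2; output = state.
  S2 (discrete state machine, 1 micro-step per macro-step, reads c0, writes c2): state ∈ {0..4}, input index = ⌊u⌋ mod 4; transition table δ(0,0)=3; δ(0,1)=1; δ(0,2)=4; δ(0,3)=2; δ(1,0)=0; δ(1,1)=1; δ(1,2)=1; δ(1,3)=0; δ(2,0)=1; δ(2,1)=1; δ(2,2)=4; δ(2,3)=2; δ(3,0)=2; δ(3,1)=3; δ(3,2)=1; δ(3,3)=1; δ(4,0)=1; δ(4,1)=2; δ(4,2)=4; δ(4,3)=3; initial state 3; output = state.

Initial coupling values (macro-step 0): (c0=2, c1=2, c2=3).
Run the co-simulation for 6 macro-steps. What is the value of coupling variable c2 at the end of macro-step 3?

macro 1: S0 reads c2=3 → after 2×micro: 1; S1 reads c0=1 → after 1×micro: 1; S2 reads c0=1 → after 1×micro: 3 ⇒ (c0=1, c1=1, c2=3)
macro 2: S0 reads c2=3 → after 2×micro: 0; S1 reads c0=0 → after 1×micro: 3; S2 reads c0=0 → after 1×micro: 2 ⇒ (c0=0, c1=3, c2=2)
macro 3: S0 reads c2=2 → after 2×micro: 0; S1 reads c0=0 → after 1×micro: 2; S2 reads c0=0 → after 1×micro: 1 ⇒ (c0=0, c1=2, c2=1)
macro 4: S0 reads c2=1 → after 2×micro: 2; S1 reads c0=2 → after 1×micro: 1; S2 reads c0=2 → after 1×micro: 1 ⇒ (c0=2, c1=1, c2=1)
macro 5: S0 reads c2=1 → after 2×micro: 2; S1 reads c0=2 → after 1×micro: 3; S2 reads c0=2 → after 1×micro: 1 ⇒ (c0=2, c1=3, c2=1)
macro 6: S0 reads c2=1 → after 2×micro: 2; S1 reads c0=2 → after 1×micro: 2; S2 reads c0=2 → after 1×micro: 1 ⇒ (c0=2, c1=2, c2=1)

c2 at macro-step 3 = 1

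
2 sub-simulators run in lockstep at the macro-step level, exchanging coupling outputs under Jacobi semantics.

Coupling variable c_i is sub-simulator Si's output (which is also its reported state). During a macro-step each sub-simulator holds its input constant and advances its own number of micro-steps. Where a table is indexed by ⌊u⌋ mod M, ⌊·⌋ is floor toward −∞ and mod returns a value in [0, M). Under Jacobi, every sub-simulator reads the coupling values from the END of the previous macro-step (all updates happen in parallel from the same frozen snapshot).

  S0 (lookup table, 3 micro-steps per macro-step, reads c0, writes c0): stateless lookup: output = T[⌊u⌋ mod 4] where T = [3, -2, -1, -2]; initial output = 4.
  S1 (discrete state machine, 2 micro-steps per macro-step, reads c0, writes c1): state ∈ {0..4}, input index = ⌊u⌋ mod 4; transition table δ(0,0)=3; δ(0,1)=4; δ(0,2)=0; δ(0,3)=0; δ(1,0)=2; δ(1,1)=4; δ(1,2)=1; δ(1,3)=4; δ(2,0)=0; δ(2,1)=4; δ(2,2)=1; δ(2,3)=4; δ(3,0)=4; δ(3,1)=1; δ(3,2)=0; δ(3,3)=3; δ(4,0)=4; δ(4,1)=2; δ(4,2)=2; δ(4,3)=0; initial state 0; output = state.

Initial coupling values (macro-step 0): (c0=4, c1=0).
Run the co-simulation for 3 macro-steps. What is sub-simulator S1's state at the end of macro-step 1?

macro 1: S0 reads c0=4 → after 3×micro: 3; S1 reads c0=4 → after 2×micro: 4 ⇒ (c0=3, c1=4)
macro 2: S0 reads c0=3 → after 3×micro: -2; S1 reads c0=3 → after 2×micro: 0 ⇒ (c0=-2, c1=0)
macro 3: S0 reads c0=-2 → after 3×micro: -1; S1 reads c0=-2 → after 2×micro: 0 ⇒ (c0=-1, c1=0)

S1 state at macro-step 1 = 4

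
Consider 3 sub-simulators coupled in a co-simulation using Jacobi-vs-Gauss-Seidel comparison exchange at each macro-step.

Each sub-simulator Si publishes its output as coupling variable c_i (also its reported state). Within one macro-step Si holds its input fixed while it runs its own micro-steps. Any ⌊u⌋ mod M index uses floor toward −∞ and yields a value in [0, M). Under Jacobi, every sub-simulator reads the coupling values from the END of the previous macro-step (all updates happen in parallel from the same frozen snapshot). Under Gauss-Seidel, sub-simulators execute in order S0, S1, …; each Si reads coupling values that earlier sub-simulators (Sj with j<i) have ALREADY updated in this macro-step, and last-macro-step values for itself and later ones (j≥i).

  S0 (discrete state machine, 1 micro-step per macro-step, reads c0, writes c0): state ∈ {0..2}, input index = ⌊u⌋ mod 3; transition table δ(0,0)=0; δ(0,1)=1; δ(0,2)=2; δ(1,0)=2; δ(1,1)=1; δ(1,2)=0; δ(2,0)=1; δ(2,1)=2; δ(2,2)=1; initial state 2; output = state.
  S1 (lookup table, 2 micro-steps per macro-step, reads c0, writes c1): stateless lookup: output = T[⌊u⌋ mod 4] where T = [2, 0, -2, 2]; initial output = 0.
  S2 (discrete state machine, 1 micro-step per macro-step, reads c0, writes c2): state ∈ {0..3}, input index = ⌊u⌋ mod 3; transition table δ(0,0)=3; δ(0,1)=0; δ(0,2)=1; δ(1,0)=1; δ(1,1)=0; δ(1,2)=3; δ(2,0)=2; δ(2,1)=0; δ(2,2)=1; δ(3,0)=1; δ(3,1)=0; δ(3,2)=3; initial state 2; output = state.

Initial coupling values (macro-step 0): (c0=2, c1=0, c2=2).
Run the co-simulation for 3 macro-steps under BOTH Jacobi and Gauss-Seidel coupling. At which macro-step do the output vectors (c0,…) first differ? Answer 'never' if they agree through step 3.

first divergence at macro-step: 1

[Jacobi] macro 1: S0 reads c0=2 → after 1×micro: 1; S1 reads c0=2 → after 2×micro: -2; S2 reads c0=2 → after 1×micro: 1 ⇒ (c0=1, c1=-2, c2=1)
[Jacobi] macro 2: S0 reads c0=1 → after 1×micro: 1; S1 reads c0=1 → after 2×micro: 0; S2 reads c0=1 → after 1×micro: 0 ⇒ (c0=1, c1=0, c2=0)
[Jacobi] macro 3: S0 reads c0=1 → after 1×micro: 1; S1 reads c0=1 → after 2×micro: 0; S2 reads c0=1 → after 1×micro: 0 ⇒ (c0=1, c1=0, c2=0)
[Gauss-Seidel] macro 1: S0 reads c0=2 → after 1×micro: 1; S1 reads c0=1 → after 2×micro: 0; S2 reads c0=1 → after 1×micro: 0 ⇒ (c0=1, c1=0, c2=0)
[Gauss-Seidel] macro 2: S0 reads c0=1 → after 1×micro: 1; S1 reads c0=1 → after 2×micro: 0; S2 reads c0=1 → after 1×micro: 0 ⇒ (c0=1, c1=0, c2=0)
[Gauss-Seidel] macro 3: S0 reads c0=1 → after 1×micro: 1; S1 reads c0=1 → after 2×micro: 0; S2 reads c0=1 → after 1×micro: 0 ⇒ (c0=1, c1=0, c2=0)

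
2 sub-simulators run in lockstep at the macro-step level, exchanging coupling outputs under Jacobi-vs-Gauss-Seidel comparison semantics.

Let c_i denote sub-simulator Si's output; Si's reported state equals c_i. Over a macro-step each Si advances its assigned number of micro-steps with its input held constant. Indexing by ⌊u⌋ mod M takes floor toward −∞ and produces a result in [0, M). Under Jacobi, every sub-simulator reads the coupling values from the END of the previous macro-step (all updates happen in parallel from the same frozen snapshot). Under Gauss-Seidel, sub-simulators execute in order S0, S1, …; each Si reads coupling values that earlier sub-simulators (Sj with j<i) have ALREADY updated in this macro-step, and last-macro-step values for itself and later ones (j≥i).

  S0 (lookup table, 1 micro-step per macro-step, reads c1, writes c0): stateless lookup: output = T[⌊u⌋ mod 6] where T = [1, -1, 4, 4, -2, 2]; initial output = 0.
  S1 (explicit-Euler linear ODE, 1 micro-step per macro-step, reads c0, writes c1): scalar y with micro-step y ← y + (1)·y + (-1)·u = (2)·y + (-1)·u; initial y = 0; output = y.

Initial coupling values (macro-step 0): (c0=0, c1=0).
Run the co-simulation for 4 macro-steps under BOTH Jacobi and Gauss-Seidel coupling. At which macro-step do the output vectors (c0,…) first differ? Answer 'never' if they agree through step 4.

[Jacobi] macro 1: S0 reads c1=0 → after 1×micro: 1; S1 reads c0=0 → after 1×micro: 0 ⇒ (c0=1, c1=0)
[Jacobi] macro 2: S0 reads c1=0 → after 1×micro: 1; S1 reads c0=1 → after 1×micro: -1 ⇒ (c0=1, c1=-1)
[Jacobi] macro 3: S0 reads c1=-1 → after 1×micro: 2; S1 reads c0=1 → after 1×micro: -3 ⇒ (c0=2, c1=-3)
[Jacobi] macro 4: S0 reads c1=-3 → after 1×micro: 4; S1 reads c0=2 → after 1×micro: -8 ⇒ (c0=4, c1=-8)
[Gauss-Seidel] macro 1: S0 reads c1=0 → after 1×micro: 1; S1 reads c0=1 → after 1×micro: -1 ⇒ (c0=1, c1=-1)
[Gauss-Seidel] macro 2: S0 reads c1=-1 → after 1×micro: 2; S1 reads c0=2 → after 1×micro: -4 ⇒ (c0=2, c1=-4)
[Gauss-Seidel] macro 3: S0 reads c1=-4 → after 1×micro: 4; S1 reads c0=4 → after 1×micro: -12 ⇒ (c0=4, c1=-12)
[Gauss-Seidel] macro 4: S0 reads c1=-12 → after 1×micro: 1; S1 reads c0=1 → after 1×micro: -25 ⇒ (c0=1, c1=-25)

first divergence at macro-step: 1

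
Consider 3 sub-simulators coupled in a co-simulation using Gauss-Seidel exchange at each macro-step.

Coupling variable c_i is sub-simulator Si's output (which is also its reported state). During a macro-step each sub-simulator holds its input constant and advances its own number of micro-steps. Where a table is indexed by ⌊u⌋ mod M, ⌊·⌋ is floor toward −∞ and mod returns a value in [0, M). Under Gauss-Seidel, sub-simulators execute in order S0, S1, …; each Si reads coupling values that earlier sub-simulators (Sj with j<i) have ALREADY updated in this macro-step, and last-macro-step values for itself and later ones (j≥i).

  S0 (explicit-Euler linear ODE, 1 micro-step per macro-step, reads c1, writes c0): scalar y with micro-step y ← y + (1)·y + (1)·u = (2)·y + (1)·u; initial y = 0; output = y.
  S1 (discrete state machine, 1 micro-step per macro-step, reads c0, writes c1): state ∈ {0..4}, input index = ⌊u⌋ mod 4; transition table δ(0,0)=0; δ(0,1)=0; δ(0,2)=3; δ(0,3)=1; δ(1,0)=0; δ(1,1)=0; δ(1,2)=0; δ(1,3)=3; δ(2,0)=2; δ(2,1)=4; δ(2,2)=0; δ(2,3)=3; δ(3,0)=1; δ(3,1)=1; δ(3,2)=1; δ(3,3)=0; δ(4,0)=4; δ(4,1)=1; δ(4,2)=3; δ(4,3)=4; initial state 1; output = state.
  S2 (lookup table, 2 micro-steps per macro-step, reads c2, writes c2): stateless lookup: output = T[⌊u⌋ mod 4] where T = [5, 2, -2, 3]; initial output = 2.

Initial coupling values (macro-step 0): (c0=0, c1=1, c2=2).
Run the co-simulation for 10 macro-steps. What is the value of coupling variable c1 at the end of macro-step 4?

macro 1: S0 reads c1=1 → after 1×micro: 1; S1 reads c0=1 → after 1×micro: 0; S2 reads c2=2 → after 2×micro: -2 ⇒ (c0=1, c1=0, c2=-2)
macro 2: S0 reads c1=0 → after 1×micro: 2; S1 reads c0=2 → after 1×micro: 3; S2 reads c2=-2 → after 2×micro: -2 ⇒ (c0=2, c1=3, c2=-2)
macro 3: S0 reads c1=3 → after 1×micro: 7; S1 reads c0=7 → after 1×micro: 0; S2 reads c2=-2 → after 2×micro: -2 ⇒ (c0=7, c1=0, c2=-2)
macro 4: S0 reads c1=0 → after 1×micro: 14; S1 reads c0=14 → after 1×micro: 3; S2 reads c2=-2 → after 2×micro: -2 ⇒ (c0=14, c1=3, c2=-2)
macro 5: S0 reads c1=3 → after 1×micro: 31; S1 reads c0=31 → after 1×micro: 0; S2 reads c2=-2 → after 2×micro: -2 ⇒ (c0=31, c1=0, c2=-2)
macro 6: S0 reads c1=0 → after 1×micro: 62; S1 reads c0=62 → after 1×micro: 3; S2 reads c2=-2 → after 2×micro: -2 ⇒ (c0=62, c1=3, c2=-2)
macro 7: S0 reads c1=3 → after 1×micro: 127; S1 reads c0=127 → after 1×micro: 0; S2 reads c2=-2 → after 2×micro: -2 ⇒ (c0=127, c1=0, c2=-2)
macro 8: S0 reads c1=0 → after 1×micro: 254; S1 reads c0=254 → after 1×micro: 3; S2 reads c2=-2 → after 2×micro: -2 ⇒ (c0=254, c1=3, c2=-2)
macro 9: S0 reads c1=3 → after 1×micro: 511; S1 reads c0=511 → after 1×micro: 0; S2 reads c2=-2 → after 2×micro: -2 ⇒ (c0=511, c1=0, c2=-2)
macro 10: S0 reads c1=0 → after 1×micro: 1022; S1 reads c0=1022 → after 1×micro: 3; S2 reads c2=-2 → after 2×micro: -2 ⇒ (c0=1022, c1=3, c2=-2)

c1 at macro-step 4 = 3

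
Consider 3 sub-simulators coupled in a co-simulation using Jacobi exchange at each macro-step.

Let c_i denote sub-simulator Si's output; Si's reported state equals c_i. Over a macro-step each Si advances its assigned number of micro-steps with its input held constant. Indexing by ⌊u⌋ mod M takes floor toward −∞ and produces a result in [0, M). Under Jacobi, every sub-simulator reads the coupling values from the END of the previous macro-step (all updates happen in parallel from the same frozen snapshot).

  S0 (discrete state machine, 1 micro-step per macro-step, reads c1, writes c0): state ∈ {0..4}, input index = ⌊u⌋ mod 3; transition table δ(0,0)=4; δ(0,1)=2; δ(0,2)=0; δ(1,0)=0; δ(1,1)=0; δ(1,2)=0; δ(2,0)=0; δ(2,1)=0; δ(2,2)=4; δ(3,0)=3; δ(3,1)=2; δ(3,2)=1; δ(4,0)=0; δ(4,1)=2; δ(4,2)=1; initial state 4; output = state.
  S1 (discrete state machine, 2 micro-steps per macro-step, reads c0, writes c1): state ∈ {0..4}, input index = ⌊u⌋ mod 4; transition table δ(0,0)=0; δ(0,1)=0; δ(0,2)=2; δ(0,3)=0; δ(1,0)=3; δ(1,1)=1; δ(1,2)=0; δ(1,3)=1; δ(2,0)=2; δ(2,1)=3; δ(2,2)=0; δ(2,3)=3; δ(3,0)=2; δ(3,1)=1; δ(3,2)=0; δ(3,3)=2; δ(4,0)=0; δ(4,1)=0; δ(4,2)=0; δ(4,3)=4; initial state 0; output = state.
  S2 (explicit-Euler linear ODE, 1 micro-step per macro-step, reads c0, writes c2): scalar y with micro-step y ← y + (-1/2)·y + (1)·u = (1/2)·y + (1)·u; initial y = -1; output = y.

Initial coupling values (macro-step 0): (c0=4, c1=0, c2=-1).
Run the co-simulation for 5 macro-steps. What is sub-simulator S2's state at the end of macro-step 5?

macro 1: S0 reads c1=0 → after 1×micro: 0; S1 reads c0=4 → after 2×micro: 0; S2 reads c0=4 → after 1×micro: 7/2 ⇒ (c0=0, c1=0, c2=7/2)
macro 2: S0 reads c1=0 → after 1×micro: 4; S1 reads c0=0 → after 2×micro: 0; S2 reads c0=0 → after 1×micro: 7/4 ⇒ (c0=4, c1=0, c2=7/4)
macro 3: S0 reads c1=0 → after 1×micro: 0; S1 reads c0=4 → after 2×micro: 0; S2 reads c0=4 → after 1×micro: 39/8 ⇒ (c0=0, c1=0, c2=39/8)
macro 4: S0 reads c1=0 → after 1×micro: 4; S1 reads c0=0 → after 2×micro: 0; S2 reads c0=0 → after 1×micro: 39/16 ⇒ (c0=4, c1=0, c2=39/16)
macro 5: S0 reads c1=0 → after 1×micro: 0; S1 reads c0=4 → after 2×micro: 0; S2 reads c0=4 → after 1×micro: 167/32 ⇒ (c0=0, c1=0, c2=167/32)

S2 state at macro-step 5 = 167/32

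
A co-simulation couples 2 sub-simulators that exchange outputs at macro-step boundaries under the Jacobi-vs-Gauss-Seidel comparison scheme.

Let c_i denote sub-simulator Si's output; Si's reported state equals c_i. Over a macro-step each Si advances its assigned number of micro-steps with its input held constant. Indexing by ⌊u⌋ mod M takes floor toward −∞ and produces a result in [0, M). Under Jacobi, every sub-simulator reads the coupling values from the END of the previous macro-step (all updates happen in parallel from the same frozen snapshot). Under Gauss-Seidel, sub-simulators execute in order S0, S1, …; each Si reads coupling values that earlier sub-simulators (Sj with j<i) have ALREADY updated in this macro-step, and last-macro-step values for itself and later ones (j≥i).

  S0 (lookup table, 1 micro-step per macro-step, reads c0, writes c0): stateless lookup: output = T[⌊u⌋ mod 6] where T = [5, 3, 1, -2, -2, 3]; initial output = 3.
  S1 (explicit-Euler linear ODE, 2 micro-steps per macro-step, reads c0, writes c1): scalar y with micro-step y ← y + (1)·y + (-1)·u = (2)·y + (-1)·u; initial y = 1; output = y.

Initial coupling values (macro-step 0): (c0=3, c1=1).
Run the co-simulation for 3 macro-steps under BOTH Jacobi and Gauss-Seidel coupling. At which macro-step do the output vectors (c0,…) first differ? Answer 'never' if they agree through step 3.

first divergence at macro-step: 1

[Jacobi] macro 1: S0 reads c0=3 → after 1×micro: -2; S1 reads c0=3 → after 2×micro: -5 ⇒ (c0=-2, c1=-5)
[Jacobi] macro 2: S0 reads c0=-2 → after 1×micro: -2; S1 reads c0=-2 → after 2×micro: -14 ⇒ (c0=-2, c1=-14)
[Jacobi] macro 3: S0 reads c0=-2 → after 1×micro: -2; S1 reads c0=-2 → after 2×micro: -50 ⇒ (c0=-2, c1=-50)
[Gauss-Seidel] macro 1: S0 reads c0=3 → after 1×micro: -2; S1 reads c0=-2 → after 2×micro: 10 ⇒ (c0=-2, c1=10)
[Gauss-Seidel] macro 2: S0 reads c0=-2 → after 1×micro: -2; S1 reads c0=-2 → after 2×micro: 46 ⇒ (c0=-2, c1=46)
[Gauss-Seidel] macro 3: S0 reads c0=-2 → after 1×micro: -2; S1 reads c0=-2 → after 2×micro: 190 ⇒ (c0=-2, c1=190)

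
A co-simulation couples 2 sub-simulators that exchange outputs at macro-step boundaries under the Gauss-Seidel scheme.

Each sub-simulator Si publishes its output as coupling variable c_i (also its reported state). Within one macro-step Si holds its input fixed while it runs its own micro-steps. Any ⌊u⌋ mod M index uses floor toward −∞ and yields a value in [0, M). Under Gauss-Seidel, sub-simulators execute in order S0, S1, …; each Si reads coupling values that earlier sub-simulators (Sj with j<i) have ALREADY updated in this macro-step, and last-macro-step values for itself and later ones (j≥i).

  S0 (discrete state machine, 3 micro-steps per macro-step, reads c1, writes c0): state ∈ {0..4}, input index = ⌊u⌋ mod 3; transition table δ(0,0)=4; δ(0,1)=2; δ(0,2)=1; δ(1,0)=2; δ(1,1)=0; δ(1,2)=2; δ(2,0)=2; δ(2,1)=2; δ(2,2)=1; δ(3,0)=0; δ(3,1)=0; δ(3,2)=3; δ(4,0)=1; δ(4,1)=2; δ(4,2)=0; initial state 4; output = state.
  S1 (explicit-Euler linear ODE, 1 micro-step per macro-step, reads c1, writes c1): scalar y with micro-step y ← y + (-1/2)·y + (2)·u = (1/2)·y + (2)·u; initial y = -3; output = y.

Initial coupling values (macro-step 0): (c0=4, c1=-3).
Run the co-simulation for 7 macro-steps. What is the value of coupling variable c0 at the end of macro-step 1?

c0 at macro-step 1 = 2

macro 1: S0 reads c1=-3 → after 3×micro: 2; S1 reads c1=-3 → after 1×micro: -15/2 ⇒ (c0=2, c1=-15/2)
macro 2: S0 reads c1=-15/2 → after 3×micro: 2; S1 reads c1=-15/2 → after 1×micro: -75/4 ⇒ (c0=2, c1=-75/4)
macro 3: S0 reads c1=-75/4 → after 3×micro: 1; S1 reads c1=-75/4 → after 1×micro: -375/8 ⇒ (c0=1, c1=-375/8)
macro 4: S0 reads c1=-375/8 → after 3×micro: 2; S1 reads c1=-375/8 → after 1×micro: -1875/16 ⇒ (c0=2, c1=-1875/16)
macro 5: S0 reads c1=-1875/16 → after 3×micro: 1; S1 reads c1=-1875/16 → after 1×micro: -9375/32 ⇒ (c0=1, c1=-9375/32)
macro 6: S0 reads c1=-9375/32 → after 3×micro: 2; S1 reads c1=-9375/32 → after 1×micro: -46875/64 ⇒ (c0=2, c1=-46875/64)
macro 7: S0 reads c1=-46875/64 → after 3×micro: 1; S1 reads c1=-46875/64 → after 1×micro: -234375/128 ⇒ (c0=1, c1=-234375/128)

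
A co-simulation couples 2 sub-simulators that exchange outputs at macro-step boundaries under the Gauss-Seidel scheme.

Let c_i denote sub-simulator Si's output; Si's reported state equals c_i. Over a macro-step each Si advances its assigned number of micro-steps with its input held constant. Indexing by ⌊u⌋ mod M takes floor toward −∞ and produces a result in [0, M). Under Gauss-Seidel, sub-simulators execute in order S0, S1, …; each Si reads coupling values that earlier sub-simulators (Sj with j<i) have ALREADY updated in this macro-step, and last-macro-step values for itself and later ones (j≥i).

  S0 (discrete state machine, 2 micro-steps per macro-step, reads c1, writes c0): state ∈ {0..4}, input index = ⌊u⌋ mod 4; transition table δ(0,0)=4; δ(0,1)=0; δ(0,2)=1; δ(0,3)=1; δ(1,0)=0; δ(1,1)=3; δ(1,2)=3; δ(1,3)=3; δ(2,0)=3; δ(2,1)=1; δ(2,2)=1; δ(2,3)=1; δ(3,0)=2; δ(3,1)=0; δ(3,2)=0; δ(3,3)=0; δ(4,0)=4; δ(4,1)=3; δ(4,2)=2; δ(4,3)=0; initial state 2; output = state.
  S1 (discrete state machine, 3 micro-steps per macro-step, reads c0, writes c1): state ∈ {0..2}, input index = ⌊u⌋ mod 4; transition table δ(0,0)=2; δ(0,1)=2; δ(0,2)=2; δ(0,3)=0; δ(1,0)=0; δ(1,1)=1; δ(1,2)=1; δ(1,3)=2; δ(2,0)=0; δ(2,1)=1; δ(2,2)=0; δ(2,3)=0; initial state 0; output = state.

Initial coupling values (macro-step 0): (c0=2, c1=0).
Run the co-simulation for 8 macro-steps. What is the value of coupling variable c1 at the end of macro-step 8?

c1 at macro-step 8 = 0

macro 1: S0 reads c1=0 → after 2×micro: 2; S1 reads c0=2 → after 3×micro: 2 ⇒ (c0=2, c1=2)
macro 2: S0 reads c1=2 → after 2×micro: 3; S1 reads c0=3 → after 3×micro: 0 ⇒ (c0=3, c1=0)
macro 3: S0 reads c1=0 → after 2×micro: 3; S1 reads c0=3 → after 3×micro: 0 ⇒ (c0=3, c1=0)
macro 4: S0 reads c1=0 → after 2×micro: 3; S1 reads c0=3 → after 3×micro: 0 ⇒ (c0=3, c1=0)
macro 5: S0 reads c1=0 → after 2×micro: 3; S1 reads c0=3 → after 3×micro: 0 ⇒ (c0=3, c1=0)
macro 6: S0 reads c1=0 → after 2×micro: 3; S1 reads c0=3 → after 3×micro: 0 ⇒ (c0=3, c1=0)
macro 7: S0 reads c1=0 → after 2×micro: 3; S1 reads c0=3 → after 3×micro: 0 ⇒ (c0=3, c1=0)
macro 8: S0 reads c1=0 → after 2×micro: 3; S1 reads c0=3 → after 3×micro: 0 ⇒ (c0=3, c1=0)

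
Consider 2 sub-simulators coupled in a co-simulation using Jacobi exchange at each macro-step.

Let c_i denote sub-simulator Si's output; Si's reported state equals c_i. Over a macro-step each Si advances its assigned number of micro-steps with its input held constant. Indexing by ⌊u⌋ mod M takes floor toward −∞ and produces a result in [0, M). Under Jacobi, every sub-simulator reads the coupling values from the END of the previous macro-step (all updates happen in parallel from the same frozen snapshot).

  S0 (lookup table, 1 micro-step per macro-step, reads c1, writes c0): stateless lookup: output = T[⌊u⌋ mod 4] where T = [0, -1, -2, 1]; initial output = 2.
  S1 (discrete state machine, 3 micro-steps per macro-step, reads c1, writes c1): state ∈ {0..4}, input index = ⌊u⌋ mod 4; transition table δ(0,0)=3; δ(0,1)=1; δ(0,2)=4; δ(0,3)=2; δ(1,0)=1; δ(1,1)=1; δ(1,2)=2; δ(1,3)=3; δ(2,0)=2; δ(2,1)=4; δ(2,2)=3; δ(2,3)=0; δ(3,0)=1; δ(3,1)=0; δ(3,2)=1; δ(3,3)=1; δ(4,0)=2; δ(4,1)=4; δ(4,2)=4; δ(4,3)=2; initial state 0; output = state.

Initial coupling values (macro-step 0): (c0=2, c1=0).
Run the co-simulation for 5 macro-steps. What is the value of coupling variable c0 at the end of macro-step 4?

macro 1: S0 reads c1=0 → after 1×micro: 0; S1 reads c1=0 → after 3×micro: 1 ⇒ (c0=0, c1=1)
macro 2: S0 reads c1=1 → after 1×micro: -1; S1 reads c1=1 → after 3×micro: 1 ⇒ (c0=-1, c1=1)
macro 3: S0 reads c1=1 → after 1×micro: -1; S1 reads c1=1 → after 3×micro: 1 ⇒ (c0=-1, c1=1)
macro 4: S0 reads c1=1 → after 1×micro: -1; S1 reads c1=1 → after 3×micro: 1 ⇒ (c0=-1, c1=1)
macro 5: S0 reads c1=1 → after 1×micro: -1; S1 reads c1=1 → after 3×micro: 1 ⇒ (c0=-1, c1=1)

c0 at macro-step 4 = -1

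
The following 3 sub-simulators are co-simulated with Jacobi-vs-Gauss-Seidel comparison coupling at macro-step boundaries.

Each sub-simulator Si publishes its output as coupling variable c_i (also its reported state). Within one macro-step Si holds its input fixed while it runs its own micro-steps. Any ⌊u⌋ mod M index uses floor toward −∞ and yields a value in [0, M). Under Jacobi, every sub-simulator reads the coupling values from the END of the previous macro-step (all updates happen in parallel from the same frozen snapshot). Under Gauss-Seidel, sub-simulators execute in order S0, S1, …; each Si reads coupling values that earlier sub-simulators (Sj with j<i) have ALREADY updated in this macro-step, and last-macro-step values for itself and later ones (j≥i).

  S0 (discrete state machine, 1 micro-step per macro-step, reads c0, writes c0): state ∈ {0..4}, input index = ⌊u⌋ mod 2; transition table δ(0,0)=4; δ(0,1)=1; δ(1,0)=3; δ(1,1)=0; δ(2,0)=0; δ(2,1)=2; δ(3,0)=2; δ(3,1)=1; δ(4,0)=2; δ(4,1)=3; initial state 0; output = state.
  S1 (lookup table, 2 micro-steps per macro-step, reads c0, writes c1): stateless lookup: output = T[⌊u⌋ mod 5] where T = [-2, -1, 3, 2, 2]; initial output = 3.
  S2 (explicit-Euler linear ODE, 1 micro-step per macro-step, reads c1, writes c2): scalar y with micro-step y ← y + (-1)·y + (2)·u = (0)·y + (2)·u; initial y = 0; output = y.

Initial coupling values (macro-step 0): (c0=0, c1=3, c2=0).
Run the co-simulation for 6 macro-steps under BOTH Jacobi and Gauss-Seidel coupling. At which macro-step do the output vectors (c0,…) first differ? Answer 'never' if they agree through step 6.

[Jacobi] macro 1: S0 reads c0=0 → after 1×micro: 4; S1 reads c0=0 → after 2×micro: -2; S2 reads c1=3 → after 1×micro: 6 ⇒ (c0=4, c1=-2, c2=6)
[Jacobi] macro 2: S0 reads c0=4 → after 1×micro: 2; S1 reads c0=4 → after 2×micro: 2; S2 reads c1=-2 → after 1×micro: -4 ⇒ (c0=2, c1=2, c2=-4)
[Jacobi] macro 3: S0 reads c0=2 → after 1×micro: 0; S1 reads c0=2 → after 2×micro: 3; S2 reads c1=2 → after 1×micro: 4 ⇒ (c0=0, c1=3, c2=4)
[Jacobi] macro 4: S0 reads c0=0 → after 1×micro: 4; S1 reads c0=0 → after 2×micro: -2; S2 reads c1=3 → after 1×micro: 6 ⇒ (c0=4, c1=-2, c2=6)
[Jacobi] macro 5: S0 reads c0=4 → after 1×micro: 2; S1 reads c0=4 → after 2×micro: 2; S2 reads c1=-2 → after 1×micro: -4 ⇒ (c0=2, c1=2, c2=-4)
[Jacobi] macro 6: S0 reads c0=2 → after 1×micro: 0; S1 reads c0=2 → after 2×micro: 3; S2 reads c1=2 → after 1×micro: 4 ⇒ (c0=0, c1=3, c2=4)
[Gauss-Seidel] macro 1: S0 reads c0=0 → after 1×micro: 4; S1 reads c0=4 → after 2×micro: 2; S2 reads c1=2 → after 1×micro: 4 ⇒ (c0=4, c1=2, c2=4)
[Gauss-Seidel] macro 2: S0 reads c0=4 → after 1×micro: 2; S1 reads c0=2 → after 2×micro: 3; S2 reads c1=3 → after 1×micro: 6 ⇒ (c0=2, c1=3, c2=6)
[Gauss-Seidel] macro 3: S0 reads c0=2 → after 1×micro: 0; S1 reads c0=0 → after 2×micro: -2; S2 reads c1=-2 → after 1×micro: -4 ⇒ (c0=0, c1=-2, c2=-4)
[Gauss-Seidel] macro 4: S0 reads c0=0 → after 1×micro: 4; S1 reads c0=4 → after 2×micro: 2; S2 reads c1=2 → after 1×micro: 4 ⇒ (c0=4, c1=2, c2=4)
[Gauss-Seidel] macro 5: S0 reads c0=4 → after 1×micro: 2; S1 reads c0=2 → after 2×micro: 3; S2 reads c1=3 → after 1×micro: 6 ⇒ (c0=2, c1=3, c2=6)
[Gauss-Seidel] macro 6: S0 reads c0=2 → after 1×micro: 0; S1 reads c0=0 → after 2×micro: -2; S2 reads c1=-2 → after 1×micro: -4 ⇒ (c0=0, c1=-2, c2=-4)

first divergence at macro-step: 1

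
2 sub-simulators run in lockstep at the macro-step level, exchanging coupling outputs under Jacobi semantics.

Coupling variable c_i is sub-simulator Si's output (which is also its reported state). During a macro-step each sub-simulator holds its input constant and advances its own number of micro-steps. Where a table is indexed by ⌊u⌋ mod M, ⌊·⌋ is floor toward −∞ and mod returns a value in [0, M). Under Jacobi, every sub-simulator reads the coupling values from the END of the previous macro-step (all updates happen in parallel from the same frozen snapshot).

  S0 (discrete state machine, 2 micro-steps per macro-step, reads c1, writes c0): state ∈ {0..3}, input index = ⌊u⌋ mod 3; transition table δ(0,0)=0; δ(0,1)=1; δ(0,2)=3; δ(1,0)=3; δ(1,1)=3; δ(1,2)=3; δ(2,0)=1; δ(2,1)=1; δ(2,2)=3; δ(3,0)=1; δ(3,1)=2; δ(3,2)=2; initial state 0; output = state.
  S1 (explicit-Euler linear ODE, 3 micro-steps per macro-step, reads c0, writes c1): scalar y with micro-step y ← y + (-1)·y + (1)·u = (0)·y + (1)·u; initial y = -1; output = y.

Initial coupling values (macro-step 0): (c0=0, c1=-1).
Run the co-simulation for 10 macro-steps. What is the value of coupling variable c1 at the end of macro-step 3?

c1 at macro-step 3 = 3

macro 1: S0 reads c1=-1 → after 2×micro: 2; S1 reads c0=0 → after 3×micro: 0 ⇒ (c0=2, c1=0)
macro 2: S0 reads c1=0 → after 2×micro: 3; S1 reads c0=2 → after 3×micro: 2 ⇒ (c0=3, c1=2)
macro 3: S0 reads c1=2 → after 2×micro: 3; S1 reads c0=3 → after 3×micro: 3 ⇒ (c0=3, c1=3)
macro 4: S0 reads c1=3 → after 2×micro: 3; S1 reads c0=3 → after 3×micro: 3 ⇒ (c0=3, c1=3)
macro 5: S0 reads c1=3 → after 2×micro: 3; S1 reads c0=3 → after 3×micro: 3 ⇒ (c0=3, c1=3)
macro 6: S0 reads c1=3 → after 2×micro: 3; S1 reads c0=3 → after 3×micro: 3 ⇒ (c0=3, c1=3)
macro 7: S0 reads c1=3 → after 2×micro: 3; S1 reads c0=3 → after 3×micro: 3 ⇒ (c0=3, c1=3)
macro 8: S0 reads c1=3 → after 2×micro: 3; S1 reads c0=3 → after 3×micro: 3 ⇒ (c0=3, c1=3)
macro 9: S0 reads c1=3 → after 2×micro: 3; S1 reads c0=3 → after 3×micro: 3 ⇒ (c0=3, c1=3)
macro 10: S0 reads c1=3 → after 2×micro: 3; S1 reads c0=3 → after 3×micro: 3 ⇒ (c0=3, c1=3)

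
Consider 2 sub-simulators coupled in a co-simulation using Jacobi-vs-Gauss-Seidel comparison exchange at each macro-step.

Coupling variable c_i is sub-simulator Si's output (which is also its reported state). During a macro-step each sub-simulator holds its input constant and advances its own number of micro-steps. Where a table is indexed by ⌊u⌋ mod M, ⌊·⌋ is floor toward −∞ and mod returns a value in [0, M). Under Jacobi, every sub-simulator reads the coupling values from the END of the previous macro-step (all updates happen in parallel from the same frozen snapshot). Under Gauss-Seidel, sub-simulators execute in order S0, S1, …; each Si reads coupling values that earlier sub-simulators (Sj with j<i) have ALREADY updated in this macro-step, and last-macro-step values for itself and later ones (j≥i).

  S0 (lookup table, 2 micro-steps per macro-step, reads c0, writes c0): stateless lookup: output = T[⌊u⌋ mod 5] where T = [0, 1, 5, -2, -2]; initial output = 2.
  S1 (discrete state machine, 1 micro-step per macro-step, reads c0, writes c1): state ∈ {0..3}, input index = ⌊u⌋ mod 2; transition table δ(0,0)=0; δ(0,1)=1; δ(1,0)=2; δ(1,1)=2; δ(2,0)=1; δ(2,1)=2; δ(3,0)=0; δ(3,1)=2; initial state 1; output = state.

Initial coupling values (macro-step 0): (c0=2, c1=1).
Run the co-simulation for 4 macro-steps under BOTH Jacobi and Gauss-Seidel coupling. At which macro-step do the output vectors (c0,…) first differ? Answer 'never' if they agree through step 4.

[Jacobi] macro 1: S0 reads c0=2 → after 2×micro: 5; S1 reads c0=2 → after 1×micro: 2 ⇒ (c0=5, c1=2)
[Jacobi] macro 2: S0 reads c0=5 → after 2×micro: 0; S1 reads c0=5 → after 1×micro: 2 ⇒ (c0=0, c1=2)
[Jacobi] macro 3: S0 reads c0=0 → after 2×micro: 0; S1 reads c0=0 → after 1×micro: 1 ⇒ (c0=0, c1=1)
[Jacobi] macro 4: S0 reads c0=0 → after 2×micro: 0; S1 reads c0=0 → after 1×micro: 2 ⇒ (c0=0, c1=2)
[Gauss-Seidel] macro 1: S0 reads c0=2 → after 2×micro: 5; S1 reads c0=5 → after 1×micro: 2 ⇒ (c0=5, c1=2)
[Gauss-Seidel] macro 2: S0 reads c0=5 → after 2×micro: 0; S1 reads c0=0 → after 1×micro: 1 ⇒ (c0=0, c1=1)
[Gauss-Seidel] macro 3: S0 reads c0=0 → after 2×micro: 0; S1 reads c0=0 → after 1×micro: 2 ⇒ (c0=0, c1=2)
[Gauss-Seidel] macro 4: S0 reads c0=0 → after 2×micro: 0; S1 reads c0=0 → after 1×micro: 1 ⇒ (c0=0, c1=1)

first divergence at macro-step: 2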